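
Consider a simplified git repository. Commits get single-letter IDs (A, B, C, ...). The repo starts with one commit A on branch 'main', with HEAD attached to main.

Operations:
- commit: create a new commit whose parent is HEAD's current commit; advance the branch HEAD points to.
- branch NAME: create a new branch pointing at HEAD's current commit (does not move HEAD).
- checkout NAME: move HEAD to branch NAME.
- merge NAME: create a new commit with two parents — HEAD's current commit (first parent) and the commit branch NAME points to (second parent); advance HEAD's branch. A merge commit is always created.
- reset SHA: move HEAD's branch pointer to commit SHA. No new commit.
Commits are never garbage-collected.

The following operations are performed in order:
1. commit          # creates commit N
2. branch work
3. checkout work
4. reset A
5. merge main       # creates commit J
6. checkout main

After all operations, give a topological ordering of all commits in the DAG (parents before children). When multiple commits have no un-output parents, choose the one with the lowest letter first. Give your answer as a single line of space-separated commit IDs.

After op 1 (commit): HEAD=main@N [main=N]
After op 2 (branch): HEAD=main@N [main=N work=N]
After op 3 (checkout): HEAD=work@N [main=N work=N]
After op 4 (reset): HEAD=work@A [main=N work=A]
After op 5 (merge): HEAD=work@J [main=N work=J]
After op 6 (checkout): HEAD=main@N [main=N work=J]
commit A: parents=[]
commit J: parents=['A', 'N']
commit N: parents=['A']

Answer: A N J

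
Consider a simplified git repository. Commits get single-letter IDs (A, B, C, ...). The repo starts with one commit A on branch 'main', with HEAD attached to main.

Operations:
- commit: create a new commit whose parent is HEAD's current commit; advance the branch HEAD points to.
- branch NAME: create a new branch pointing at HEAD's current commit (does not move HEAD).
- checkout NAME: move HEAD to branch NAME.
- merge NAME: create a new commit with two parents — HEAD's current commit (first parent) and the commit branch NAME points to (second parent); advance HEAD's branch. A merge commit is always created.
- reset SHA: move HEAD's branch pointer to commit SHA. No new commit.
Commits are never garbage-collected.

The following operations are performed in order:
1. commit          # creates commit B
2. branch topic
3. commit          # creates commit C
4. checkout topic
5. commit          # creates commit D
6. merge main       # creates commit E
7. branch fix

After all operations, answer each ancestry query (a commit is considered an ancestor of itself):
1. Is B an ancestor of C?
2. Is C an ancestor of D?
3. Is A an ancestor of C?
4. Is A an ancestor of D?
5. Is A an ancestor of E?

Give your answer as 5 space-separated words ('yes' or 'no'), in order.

After op 1 (commit): HEAD=main@B [main=B]
After op 2 (branch): HEAD=main@B [main=B topic=B]
After op 3 (commit): HEAD=main@C [main=C topic=B]
After op 4 (checkout): HEAD=topic@B [main=C topic=B]
After op 5 (commit): HEAD=topic@D [main=C topic=D]
After op 6 (merge): HEAD=topic@E [main=C topic=E]
After op 7 (branch): HEAD=topic@E [fix=E main=C topic=E]
ancestors(C) = {A,B,C}; B in? yes
ancestors(D) = {A,B,D}; C in? no
ancestors(C) = {A,B,C}; A in? yes
ancestors(D) = {A,B,D}; A in? yes
ancestors(E) = {A,B,C,D,E}; A in? yes

Answer: yes no yes yes yes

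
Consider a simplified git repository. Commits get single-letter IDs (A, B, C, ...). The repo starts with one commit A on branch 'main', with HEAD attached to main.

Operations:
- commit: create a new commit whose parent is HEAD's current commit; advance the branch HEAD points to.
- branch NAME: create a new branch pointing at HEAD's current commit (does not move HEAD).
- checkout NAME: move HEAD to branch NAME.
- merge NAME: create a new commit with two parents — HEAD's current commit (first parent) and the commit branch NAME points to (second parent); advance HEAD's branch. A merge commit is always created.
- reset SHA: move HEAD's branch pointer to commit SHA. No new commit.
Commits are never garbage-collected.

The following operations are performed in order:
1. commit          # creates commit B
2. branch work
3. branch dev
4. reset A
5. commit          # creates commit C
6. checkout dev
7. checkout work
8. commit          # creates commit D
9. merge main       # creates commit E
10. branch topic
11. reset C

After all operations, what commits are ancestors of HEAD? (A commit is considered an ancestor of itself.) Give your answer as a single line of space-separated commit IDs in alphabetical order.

Answer: A C

Derivation:
After op 1 (commit): HEAD=main@B [main=B]
After op 2 (branch): HEAD=main@B [main=B work=B]
After op 3 (branch): HEAD=main@B [dev=B main=B work=B]
After op 4 (reset): HEAD=main@A [dev=B main=A work=B]
After op 5 (commit): HEAD=main@C [dev=B main=C work=B]
After op 6 (checkout): HEAD=dev@B [dev=B main=C work=B]
After op 7 (checkout): HEAD=work@B [dev=B main=C work=B]
After op 8 (commit): HEAD=work@D [dev=B main=C work=D]
After op 9 (merge): HEAD=work@E [dev=B main=C work=E]
After op 10 (branch): HEAD=work@E [dev=B main=C topic=E work=E]
After op 11 (reset): HEAD=work@C [dev=B main=C topic=E work=C]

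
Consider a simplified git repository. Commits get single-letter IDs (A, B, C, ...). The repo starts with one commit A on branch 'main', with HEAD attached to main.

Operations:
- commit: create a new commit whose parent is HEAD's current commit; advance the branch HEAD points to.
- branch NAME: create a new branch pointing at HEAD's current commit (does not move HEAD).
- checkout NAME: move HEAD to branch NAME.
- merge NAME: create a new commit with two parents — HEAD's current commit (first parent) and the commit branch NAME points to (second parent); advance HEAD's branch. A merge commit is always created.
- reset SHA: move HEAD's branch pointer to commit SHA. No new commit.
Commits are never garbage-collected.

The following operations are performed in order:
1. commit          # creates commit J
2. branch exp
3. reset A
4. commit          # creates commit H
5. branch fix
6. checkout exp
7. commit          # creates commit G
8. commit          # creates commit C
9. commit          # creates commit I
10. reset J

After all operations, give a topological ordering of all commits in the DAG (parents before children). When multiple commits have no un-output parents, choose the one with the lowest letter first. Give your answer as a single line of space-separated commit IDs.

Answer: A H J G C I

Derivation:
After op 1 (commit): HEAD=main@J [main=J]
After op 2 (branch): HEAD=main@J [exp=J main=J]
After op 3 (reset): HEAD=main@A [exp=J main=A]
After op 4 (commit): HEAD=main@H [exp=J main=H]
After op 5 (branch): HEAD=main@H [exp=J fix=H main=H]
After op 6 (checkout): HEAD=exp@J [exp=J fix=H main=H]
After op 7 (commit): HEAD=exp@G [exp=G fix=H main=H]
After op 8 (commit): HEAD=exp@C [exp=C fix=H main=H]
After op 9 (commit): HEAD=exp@I [exp=I fix=H main=H]
After op 10 (reset): HEAD=exp@J [exp=J fix=H main=H]
commit A: parents=[]
commit C: parents=['G']
commit G: parents=['J']
commit H: parents=['A']
commit I: parents=['C']
commit J: parents=['A']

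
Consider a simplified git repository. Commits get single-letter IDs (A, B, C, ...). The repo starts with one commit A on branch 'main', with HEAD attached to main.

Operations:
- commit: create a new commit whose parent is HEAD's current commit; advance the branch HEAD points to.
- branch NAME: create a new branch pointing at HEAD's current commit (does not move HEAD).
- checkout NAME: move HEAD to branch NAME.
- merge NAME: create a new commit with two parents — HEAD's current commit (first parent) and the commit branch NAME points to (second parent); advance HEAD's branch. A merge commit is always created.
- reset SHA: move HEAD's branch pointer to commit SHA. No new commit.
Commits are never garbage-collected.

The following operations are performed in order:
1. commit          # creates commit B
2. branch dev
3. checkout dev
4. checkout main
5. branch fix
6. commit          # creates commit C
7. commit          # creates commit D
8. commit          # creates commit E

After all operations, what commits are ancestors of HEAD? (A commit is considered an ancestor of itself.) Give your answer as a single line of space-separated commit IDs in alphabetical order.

After op 1 (commit): HEAD=main@B [main=B]
After op 2 (branch): HEAD=main@B [dev=B main=B]
After op 3 (checkout): HEAD=dev@B [dev=B main=B]
After op 4 (checkout): HEAD=main@B [dev=B main=B]
After op 5 (branch): HEAD=main@B [dev=B fix=B main=B]
After op 6 (commit): HEAD=main@C [dev=B fix=B main=C]
After op 7 (commit): HEAD=main@D [dev=B fix=B main=D]
After op 8 (commit): HEAD=main@E [dev=B fix=B main=E]

Answer: A B C D E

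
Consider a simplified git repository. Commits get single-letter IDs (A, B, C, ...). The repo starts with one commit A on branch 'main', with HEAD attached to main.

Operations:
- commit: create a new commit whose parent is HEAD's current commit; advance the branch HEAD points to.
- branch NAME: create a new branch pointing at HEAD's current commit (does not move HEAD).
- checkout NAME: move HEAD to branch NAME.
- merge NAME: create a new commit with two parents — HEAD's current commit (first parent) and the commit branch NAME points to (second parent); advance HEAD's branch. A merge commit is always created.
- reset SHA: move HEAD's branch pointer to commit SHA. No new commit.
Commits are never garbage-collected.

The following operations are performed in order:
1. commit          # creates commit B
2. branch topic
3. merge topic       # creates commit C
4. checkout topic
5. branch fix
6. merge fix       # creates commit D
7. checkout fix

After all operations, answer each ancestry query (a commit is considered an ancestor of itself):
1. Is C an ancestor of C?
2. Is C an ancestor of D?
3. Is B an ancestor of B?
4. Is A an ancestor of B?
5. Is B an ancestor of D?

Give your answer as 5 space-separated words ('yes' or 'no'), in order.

After op 1 (commit): HEAD=main@B [main=B]
After op 2 (branch): HEAD=main@B [main=B topic=B]
After op 3 (merge): HEAD=main@C [main=C topic=B]
After op 4 (checkout): HEAD=topic@B [main=C topic=B]
After op 5 (branch): HEAD=topic@B [fix=B main=C topic=B]
After op 6 (merge): HEAD=topic@D [fix=B main=C topic=D]
After op 7 (checkout): HEAD=fix@B [fix=B main=C topic=D]
ancestors(C) = {A,B,C}; C in? yes
ancestors(D) = {A,B,D}; C in? no
ancestors(B) = {A,B}; B in? yes
ancestors(B) = {A,B}; A in? yes
ancestors(D) = {A,B,D}; B in? yes

Answer: yes no yes yes yes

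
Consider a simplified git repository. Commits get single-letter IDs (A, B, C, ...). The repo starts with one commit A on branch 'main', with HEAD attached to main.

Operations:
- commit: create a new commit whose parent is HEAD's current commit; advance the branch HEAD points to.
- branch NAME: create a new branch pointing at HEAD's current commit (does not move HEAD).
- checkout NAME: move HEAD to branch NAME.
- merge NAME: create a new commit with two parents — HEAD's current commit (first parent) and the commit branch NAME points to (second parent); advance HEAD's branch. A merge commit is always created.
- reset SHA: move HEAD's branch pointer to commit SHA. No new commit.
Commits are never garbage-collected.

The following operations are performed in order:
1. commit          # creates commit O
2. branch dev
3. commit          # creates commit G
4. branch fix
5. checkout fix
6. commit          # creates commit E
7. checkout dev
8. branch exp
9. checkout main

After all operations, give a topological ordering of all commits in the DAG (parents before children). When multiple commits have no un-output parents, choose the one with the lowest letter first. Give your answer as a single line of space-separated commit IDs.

Answer: A O G E

Derivation:
After op 1 (commit): HEAD=main@O [main=O]
After op 2 (branch): HEAD=main@O [dev=O main=O]
After op 3 (commit): HEAD=main@G [dev=O main=G]
After op 4 (branch): HEAD=main@G [dev=O fix=G main=G]
After op 5 (checkout): HEAD=fix@G [dev=O fix=G main=G]
After op 6 (commit): HEAD=fix@E [dev=O fix=E main=G]
After op 7 (checkout): HEAD=dev@O [dev=O fix=E main=G]
After op 8 (branch): HEAD=dev@O [dev=O exp=O fix=E main=G]
After op 9 (checkout): HEAD=main@G [dev=O exp=O fix=E main=G]
commit A: parents=[]
commit E: parents=['G']
commit G: parents=['O']
commit O: parents=['A']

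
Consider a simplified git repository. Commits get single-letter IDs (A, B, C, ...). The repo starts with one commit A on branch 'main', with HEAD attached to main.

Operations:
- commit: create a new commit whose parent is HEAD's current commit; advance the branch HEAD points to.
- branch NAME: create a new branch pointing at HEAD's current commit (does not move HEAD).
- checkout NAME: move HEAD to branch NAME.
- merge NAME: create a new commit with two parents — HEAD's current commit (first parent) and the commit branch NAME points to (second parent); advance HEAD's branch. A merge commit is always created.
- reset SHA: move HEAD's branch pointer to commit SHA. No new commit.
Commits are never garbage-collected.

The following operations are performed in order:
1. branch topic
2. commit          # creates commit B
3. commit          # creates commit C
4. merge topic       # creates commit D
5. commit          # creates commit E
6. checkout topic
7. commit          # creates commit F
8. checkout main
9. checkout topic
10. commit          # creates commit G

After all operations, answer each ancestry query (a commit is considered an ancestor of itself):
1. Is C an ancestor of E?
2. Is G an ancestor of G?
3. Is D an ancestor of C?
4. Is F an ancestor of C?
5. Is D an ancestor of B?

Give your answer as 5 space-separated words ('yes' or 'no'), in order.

Answer: yes yes no no no

Derivation:
After op 1 (branch): HEAD=main@A [main=A topic=A]
After op 2 (commit): HEAD=main@B [main=B topic=A]
After op 3 (commit): HEAD=main@C [main=C topic=A]
After op 4 (merge): HEAD=main@D [main=D topic=A]
After op 5 (commit): HEAD=main@E [main=E topic=A]
After op 6 (checkout): HEAD=topic@A [main=E topic=A]
After op 7 (commit): HEAD=topic@F [main=E topic=F]
After op 8 (checkout): HEAD=main@E [main=E topic=F]
After op 9 (checkout): HEAD=topic@F [main=E topic=F]
After op 10 (commit): HEAD=topic@G [main=E topic=G]
ancestors(E) = {A,B,C,D,E}; C in? yes
ancestors(G) = {A,F,G}; G in? yes
ancestors(C) = {A,B,C}; D in? no
ancestors(C) = {A,B,C}; F in? no
ancestors(B) = {A,B}; D in? no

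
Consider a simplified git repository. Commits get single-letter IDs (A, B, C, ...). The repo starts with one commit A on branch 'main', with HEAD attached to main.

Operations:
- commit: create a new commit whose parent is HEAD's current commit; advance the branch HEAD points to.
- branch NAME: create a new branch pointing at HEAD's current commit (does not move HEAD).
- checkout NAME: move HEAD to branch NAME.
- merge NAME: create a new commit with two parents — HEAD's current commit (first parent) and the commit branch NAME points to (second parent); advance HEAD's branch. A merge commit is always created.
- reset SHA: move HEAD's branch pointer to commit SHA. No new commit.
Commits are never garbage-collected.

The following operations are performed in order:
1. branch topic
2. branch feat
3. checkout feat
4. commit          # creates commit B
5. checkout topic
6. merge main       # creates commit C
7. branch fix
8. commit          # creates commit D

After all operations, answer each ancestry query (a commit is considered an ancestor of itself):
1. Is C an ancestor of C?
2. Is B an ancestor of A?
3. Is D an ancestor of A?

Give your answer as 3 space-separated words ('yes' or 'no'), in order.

After op 1 (branch): HEAD=main@A [main=A topic=A]
After op 2 (branch): HEAD=main@A [feat=A main=A topic=A]
After op 3 (checkout): HEAD=feat@A [feat=A main=A topic=A]
After op 4 (commit): HEAD=feat@B [feat=B main=A topic=A]
After op 5 (checkout): HEAD=topic@A [feat=B main=A topic=A]
After op 6 (merge): HEAD=topic@C [feat=B main=A topic=C]
After op 7 (branch): HEAD=topic@C [feat=B fix=C main=A topic=C]
After op 8 (commit): HEAD=topic@D [feat=B fix=C main=A topic=D]
ancestors(C) = {A,C}; C in? yes
ancestors(A) = {A}; B in? no
ancestors(A) = {A}; D in? no

Answer: yes no no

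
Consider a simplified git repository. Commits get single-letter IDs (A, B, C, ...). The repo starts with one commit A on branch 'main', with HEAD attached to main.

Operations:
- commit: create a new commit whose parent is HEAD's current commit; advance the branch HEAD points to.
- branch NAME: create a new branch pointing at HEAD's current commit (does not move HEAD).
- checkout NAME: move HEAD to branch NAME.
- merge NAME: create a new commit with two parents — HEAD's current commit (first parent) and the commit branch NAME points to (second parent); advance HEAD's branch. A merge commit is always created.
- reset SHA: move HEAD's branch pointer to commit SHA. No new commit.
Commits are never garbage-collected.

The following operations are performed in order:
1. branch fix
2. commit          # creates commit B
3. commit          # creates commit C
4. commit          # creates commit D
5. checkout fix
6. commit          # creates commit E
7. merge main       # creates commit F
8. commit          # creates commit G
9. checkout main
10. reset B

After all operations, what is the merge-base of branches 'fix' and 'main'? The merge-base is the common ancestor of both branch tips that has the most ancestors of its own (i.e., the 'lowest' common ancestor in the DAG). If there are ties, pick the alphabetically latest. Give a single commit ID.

Answer: B

Derivation:
After op 1 (branch): HEAD=main@A [fix=A main=A]
After op 2 (commit): HEAD=main@B [fix=A main=B]
After op 3 (commit): HEAD=main@C [fix=A main=C]
After op 4 (commit): HEAD=main@D [fix=A main=D]
After op 5 (checkout): HEAD=fix@A [fix=A main=D]
After op 6 (commit): HEAD=fix@E [fix=E main=D]
After op 7 (merge): HEAD=fix@F [fix=F main=D]
After op 8 (commit): HEAD=fix@G [fix=G main=D]
After op 9 (checkout): HEAD=main@D [fix=G main=D]
After op 10 (reset): HEAD=main@B [fix=G main=B]
ancestors(fix=G): ['A', 'B', 'C', 'D', 'E', 'F', 'G']
ancestors(main=B): ['A', 'B']
common: ['A', 'B']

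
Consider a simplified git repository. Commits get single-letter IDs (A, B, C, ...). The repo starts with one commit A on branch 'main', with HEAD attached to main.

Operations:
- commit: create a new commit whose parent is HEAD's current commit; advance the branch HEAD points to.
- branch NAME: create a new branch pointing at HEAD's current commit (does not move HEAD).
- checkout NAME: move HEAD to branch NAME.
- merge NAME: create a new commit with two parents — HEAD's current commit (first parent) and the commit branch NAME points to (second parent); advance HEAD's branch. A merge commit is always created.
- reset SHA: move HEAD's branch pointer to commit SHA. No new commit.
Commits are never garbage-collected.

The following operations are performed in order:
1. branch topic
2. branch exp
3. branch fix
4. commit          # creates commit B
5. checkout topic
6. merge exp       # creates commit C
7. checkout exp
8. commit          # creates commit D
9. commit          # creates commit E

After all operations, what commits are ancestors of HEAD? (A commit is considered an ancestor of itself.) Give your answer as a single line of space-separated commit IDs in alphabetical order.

After op 1 (branch): HEAD=main@A [main=A topic=A]
After op 2 (branch): HEAD=main@A [exp=A main=A topic=A]
After op 3 (branch): HEAD=main@A [exp=A fix=A main=A topic=A]
After op 4 (commit): HEAD=main@B [exp=A fix=A main=B topic=A]
After op 5 (checkout): HEAD=topic@A [exp=A fix=A main=B topic=A]
After op 6 (merge): HEAD=topic@C [exp=A fix=A main=B topic=C]
After op 7 (checkout): HEAD=exp@A [exp=A fix=A main=B topic=C]
After op 8 (commit): HEAD=exp@D [exp=D fix=A main=B topic=C]
After op 9 (commit): HEAD=exp@E [exp=E fix=A main=B topic=C]

Answer: A D E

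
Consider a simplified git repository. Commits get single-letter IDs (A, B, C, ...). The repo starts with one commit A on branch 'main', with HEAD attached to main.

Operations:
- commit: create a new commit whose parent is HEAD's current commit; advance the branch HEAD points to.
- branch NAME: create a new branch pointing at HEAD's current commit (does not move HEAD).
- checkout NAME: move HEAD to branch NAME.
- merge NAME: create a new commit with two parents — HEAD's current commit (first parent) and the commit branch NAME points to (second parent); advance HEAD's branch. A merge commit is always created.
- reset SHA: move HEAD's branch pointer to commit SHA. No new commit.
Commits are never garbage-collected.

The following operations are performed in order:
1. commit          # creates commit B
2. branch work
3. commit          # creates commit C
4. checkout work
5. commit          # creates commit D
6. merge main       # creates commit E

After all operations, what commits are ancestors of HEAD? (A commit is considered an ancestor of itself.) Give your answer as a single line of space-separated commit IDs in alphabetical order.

Answer: A B C D E

Derivation:
After op 1 (commit): HEAD=main@B [main=B]
After op 2 (branch): HEAD=main@B [main=B work=B]
After op 3 (commit): HEAD=main@C [main=C work=B]
After op 4 (checkout): HEAD=work@B [main=C work=B]
After op 5 (commit): HEAD=work@D [main=C work=D]
After op 6 (merge): HEAD=work@E [main=C work=E]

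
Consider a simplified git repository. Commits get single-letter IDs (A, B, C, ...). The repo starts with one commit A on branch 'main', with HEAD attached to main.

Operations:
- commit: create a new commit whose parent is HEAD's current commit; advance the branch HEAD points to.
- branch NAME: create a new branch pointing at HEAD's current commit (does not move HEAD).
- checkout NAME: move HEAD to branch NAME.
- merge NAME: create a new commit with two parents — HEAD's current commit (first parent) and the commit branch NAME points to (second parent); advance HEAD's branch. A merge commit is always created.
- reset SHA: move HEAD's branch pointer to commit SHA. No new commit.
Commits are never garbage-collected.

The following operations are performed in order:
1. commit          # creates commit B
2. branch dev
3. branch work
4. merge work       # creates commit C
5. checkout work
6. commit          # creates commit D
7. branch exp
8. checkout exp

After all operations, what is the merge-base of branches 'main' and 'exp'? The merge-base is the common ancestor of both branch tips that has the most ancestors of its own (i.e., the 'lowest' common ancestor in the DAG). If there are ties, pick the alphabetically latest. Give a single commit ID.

Answer: B

Derivation:
After op 1 (commit): HEAD=main@B [main=B]
After op 2 (branch): HEAD=main@B [dev=B main=B]
After op 3 (branch): HEAD=main@B [dev=B main=B work=B]
After op 4 (merge): HEAD=main@C [dev=B main=C work=B]
After op 5 (checkout): HEAD=work@B [dev=B main=C work=B]
After op 6 (commit): HEAD=work@D [dev=B main=C work=D]
After op 7 (branch): HEAD=work@D [dev=B exp=D main=C work=D]
After op 8 (checkout): HEAD=exp@D [dev=B exp=D main=C work=D]
ancestors(main=C): ['A', 'B', 'C']
ancestors(exp=D): ['A', 'B', 'D']
common: ['A', 'B']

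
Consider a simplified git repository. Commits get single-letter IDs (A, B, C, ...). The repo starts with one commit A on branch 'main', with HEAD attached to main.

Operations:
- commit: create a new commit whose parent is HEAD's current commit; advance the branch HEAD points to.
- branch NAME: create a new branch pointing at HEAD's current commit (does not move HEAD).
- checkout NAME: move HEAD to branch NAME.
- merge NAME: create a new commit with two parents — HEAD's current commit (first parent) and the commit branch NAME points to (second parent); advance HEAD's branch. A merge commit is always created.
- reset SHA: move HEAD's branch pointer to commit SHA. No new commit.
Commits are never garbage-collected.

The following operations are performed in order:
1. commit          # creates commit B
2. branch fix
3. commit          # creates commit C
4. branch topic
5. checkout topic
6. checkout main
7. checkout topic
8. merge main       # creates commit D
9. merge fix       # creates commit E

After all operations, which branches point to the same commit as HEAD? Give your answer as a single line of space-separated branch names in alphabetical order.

After op 1 (commit): HEAD=main@B [main=B]
After op 2 (branch): HEAD=main@B [fix=B main=B]
After op 3 (commit): HEAD=main@C [fix=B main=C]
After op 4 (branch): HEAD=main@C [fix=B main=C topic=C]
After op 5 (checkout): HEAD=topic@C [fix=B main=C topic=C]
After op 6 (checkout): HEAD=main@C [fix=B main=C topic=C]
After op 7 (checkout): HEAD=topic@C [fix=B main=C topic=C]
After op 8 (merge): HEAD=topic@D [fix=B main=C topic=D]
After op 9 (merge): HEAD=topic@E [fix=B main=C topic=E]

Answer: topic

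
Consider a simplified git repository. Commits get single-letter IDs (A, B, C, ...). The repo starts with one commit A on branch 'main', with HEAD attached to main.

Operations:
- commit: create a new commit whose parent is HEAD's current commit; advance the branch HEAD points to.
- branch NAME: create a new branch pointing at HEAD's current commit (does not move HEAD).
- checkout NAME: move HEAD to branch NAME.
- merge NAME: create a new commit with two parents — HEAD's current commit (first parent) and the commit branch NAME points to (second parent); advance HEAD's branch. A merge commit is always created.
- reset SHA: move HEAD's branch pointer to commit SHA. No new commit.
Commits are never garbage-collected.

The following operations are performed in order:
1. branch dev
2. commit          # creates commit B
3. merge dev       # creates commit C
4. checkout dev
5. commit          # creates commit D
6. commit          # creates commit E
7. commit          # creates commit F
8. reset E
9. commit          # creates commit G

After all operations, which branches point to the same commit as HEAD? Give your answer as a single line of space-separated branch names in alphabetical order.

After op 1 (branch): HEAD=main@A [dev=A main=A]
After op 2 (commit): HEAD=main@B [dev=A main=B]
After op 3 (merge): HEAD=main@C [dev=A main=C]
After op 4 (checkout): HEAD=dev@A [dev=A main=C]
After op 5 (commit): HEAD=dev@D [dev=D main=C]
After op 6 (commit): HEAD=dev@E [dev=E main=C]
After op 7 (commit): HEAD=dev@F [dev=F main=C]
After op 8 (reset): HEAD=dev@E [dev=E main=C]
After op 9 (commit): HEAD=dev@G [dev=G main=C]

Answer: dev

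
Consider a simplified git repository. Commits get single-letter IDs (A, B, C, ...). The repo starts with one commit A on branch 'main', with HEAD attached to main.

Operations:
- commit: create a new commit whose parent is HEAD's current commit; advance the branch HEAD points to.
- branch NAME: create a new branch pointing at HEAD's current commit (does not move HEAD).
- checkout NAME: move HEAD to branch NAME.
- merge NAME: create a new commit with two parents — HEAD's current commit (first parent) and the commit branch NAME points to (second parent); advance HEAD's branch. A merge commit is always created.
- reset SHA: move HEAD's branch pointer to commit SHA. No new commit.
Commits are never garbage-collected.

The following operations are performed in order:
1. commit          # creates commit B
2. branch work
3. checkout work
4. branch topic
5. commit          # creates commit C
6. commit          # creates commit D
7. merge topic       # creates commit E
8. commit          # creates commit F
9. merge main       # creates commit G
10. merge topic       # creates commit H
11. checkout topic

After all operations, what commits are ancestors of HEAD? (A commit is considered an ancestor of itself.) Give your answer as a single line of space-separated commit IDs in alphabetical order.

Answer: A B

Derivation:
After op 1 (commit): HEAD=main@B [main=B]
After op 2 (branch): HEAD=main@B [main=B work=B]
After op 3 (checkout): HEAD=work@B [main=B work=B]
After op 4 (branch): HEAD=work@B [main=B topic=B work=B]
After op 5 (commit): HEAD=work@C [main=B topic=B work=C]
After op 6 (commit): HEAD=work@D [main=B topic=B work=D]
After op 7 (merge): HEAD=work@E [main=B topic=B work=E]
After op 8 (commit): HEAD=work@F [main=B topic=B work=F]
After op 9 (merge): HEAD=work@G [main=B topic=B work=G]
After op 10 (merge): HEAD=work@H [main=B topic=B work=H]
After op 11 (checkout): HEAD=topic@B [main=B topic=B work=H]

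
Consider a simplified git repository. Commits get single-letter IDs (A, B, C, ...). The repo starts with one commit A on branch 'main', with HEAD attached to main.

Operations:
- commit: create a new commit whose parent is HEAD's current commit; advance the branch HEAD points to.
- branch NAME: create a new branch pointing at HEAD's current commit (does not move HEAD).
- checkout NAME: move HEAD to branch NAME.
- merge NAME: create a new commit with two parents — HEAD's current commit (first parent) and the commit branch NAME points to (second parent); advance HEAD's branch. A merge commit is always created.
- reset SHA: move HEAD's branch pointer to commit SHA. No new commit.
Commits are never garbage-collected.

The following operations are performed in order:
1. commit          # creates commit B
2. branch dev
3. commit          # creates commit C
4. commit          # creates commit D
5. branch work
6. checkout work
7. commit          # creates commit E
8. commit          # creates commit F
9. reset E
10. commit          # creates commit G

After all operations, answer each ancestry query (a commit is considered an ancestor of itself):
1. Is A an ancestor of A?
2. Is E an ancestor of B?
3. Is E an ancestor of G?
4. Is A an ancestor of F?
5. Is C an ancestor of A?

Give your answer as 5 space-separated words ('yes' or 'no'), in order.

Answer: yes no yes yes no

Derivation:
After op 1 (commit): HEAD=main@B [main=B]
After op 2 (branch): HEAD=main@B [dev=B main=B]
After op 3 (commit): HEAD=main@C [dev=B main=C]
After op 4 (commit): HEAD=main@D [dev=B main=D]
After op 5 (branch): HEAD=main@D [dev=B main=D work=D]
After op 6 (checkout): HEAD=work@D [dev=B main=D work=D]
After op 7 (commit): HEAD=work@E [dev=B main=D work=E]
After op 8 (commit): HEAD=work@F [dev=B main=D work=F]
After op 9 (reset): HEAD=work@E [dev=B main=D work=E]
After op 10 (commit): HEAD=work@G [dev=B main=D work=G]
ancestors(A) = {A}; A in? yes
ancestors(B) = {A,B}; E in? no
ancestors(G) = {A,B,C,D,E,G}; E in? yes
ancestors(F) = {A,B,C,D,E,F}; A in? yes
ancestors(A) = {A}; C in? no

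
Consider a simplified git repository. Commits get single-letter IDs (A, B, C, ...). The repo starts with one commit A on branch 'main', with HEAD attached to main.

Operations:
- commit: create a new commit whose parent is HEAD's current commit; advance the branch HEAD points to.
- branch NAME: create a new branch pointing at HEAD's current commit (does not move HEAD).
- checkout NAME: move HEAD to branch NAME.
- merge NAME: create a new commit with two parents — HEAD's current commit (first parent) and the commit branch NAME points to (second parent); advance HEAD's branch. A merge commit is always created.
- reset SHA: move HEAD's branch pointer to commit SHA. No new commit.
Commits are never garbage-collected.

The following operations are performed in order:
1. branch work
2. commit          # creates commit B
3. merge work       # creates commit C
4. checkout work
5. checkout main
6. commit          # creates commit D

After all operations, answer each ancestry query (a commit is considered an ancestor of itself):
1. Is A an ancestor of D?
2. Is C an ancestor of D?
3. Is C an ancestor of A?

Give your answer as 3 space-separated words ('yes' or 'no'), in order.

Answer: yes yes no

Derivation:
After op 1 (branch): HEAD=main@A [main=A work=A]
After op 2 (commit): HEAD=main@B [main=B work=A]
After op 3 (merge): HEAD=main@C [main=C work=A]
After op 4 (checkout): HEAD=work@A [main=C work=A]
After op 5 (checkout): HEAD=main@C [main=C work=A]
After op 6 (commit): HEAD=main@D [main=D work=A]
ancestors(D) = {A,B,C,D}; A in? yes
ancestors(D) = {A,B,C,D}; C in? yes
ancestors(A) = {A}; C in? no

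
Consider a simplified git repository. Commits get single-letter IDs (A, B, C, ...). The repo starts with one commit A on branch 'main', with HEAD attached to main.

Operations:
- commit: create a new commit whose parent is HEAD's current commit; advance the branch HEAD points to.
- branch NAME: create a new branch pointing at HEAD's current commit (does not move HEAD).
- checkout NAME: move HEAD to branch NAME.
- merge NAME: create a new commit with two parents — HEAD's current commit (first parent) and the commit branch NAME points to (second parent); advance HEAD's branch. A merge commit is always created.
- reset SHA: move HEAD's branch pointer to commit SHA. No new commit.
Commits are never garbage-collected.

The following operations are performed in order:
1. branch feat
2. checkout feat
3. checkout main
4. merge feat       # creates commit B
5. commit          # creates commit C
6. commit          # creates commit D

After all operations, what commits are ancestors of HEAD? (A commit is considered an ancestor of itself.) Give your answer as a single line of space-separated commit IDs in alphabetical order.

Answer: A B C D

Derivation:
After op 1 (branch): HEAD=main@A [feat=A main=A]
After op 2 (checkout): HEAD=feat@A [feat=A main=A]
After op 3 (checkout): HEAD=main@A [feat=A main=A]
After op 4 (merge): HEAD=main@B [feat=A main=B]
After op 5 (commit): HEAD=main@C [feat=A main=C]
After op 6 (commit): HEAD=main@D [feat=A main=D]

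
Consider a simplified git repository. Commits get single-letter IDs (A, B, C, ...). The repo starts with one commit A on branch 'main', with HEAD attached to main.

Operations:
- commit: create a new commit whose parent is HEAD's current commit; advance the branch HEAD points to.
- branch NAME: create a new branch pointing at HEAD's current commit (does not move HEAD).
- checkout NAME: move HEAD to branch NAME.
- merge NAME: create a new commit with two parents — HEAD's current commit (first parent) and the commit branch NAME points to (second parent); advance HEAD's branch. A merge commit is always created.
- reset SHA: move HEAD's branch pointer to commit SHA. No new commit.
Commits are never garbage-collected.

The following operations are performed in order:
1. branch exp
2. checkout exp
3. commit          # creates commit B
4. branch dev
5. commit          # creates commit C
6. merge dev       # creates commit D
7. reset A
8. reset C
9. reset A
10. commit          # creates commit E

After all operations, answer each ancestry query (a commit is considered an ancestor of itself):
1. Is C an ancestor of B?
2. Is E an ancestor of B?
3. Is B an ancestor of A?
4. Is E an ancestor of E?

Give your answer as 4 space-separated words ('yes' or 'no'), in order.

After op 1 (branch): HEAD=main@A [exp=A main=A]
After op 2 (checkout): HEAD=exp@A [exp=A main=A]
After op 3 (commit): HEAD=exp@B [exp=B main=A]
After op 4 (branch): HEAD=exp@B [dev=B exp=B main=A]
After op 5 (commit): HEAD=exp@C [dev=B exp=C main=A]
After op 6 (merge): HEAD=exp@D [dev=B exp=D main=A]
After op 7 (reset): HEAD=exp@A [dev=B exp=A main=A]
After op 8 (reset): HEAD=exp@C [dev=B exp=C main=A]
After op 9 (reset): HEAD=exp@A [dev=B exp=A main=A]
After op 10 (commit): HEAD=exp@E [dev=B exp=E main=A]
ancestors(B) = {A,B}; C in? no
ancestors(B) = {A,B}; E in? no
ancestors(A) = {A}; B in? no
ancestors(E) = {A,E}; E in? yes

Answer: no no no yes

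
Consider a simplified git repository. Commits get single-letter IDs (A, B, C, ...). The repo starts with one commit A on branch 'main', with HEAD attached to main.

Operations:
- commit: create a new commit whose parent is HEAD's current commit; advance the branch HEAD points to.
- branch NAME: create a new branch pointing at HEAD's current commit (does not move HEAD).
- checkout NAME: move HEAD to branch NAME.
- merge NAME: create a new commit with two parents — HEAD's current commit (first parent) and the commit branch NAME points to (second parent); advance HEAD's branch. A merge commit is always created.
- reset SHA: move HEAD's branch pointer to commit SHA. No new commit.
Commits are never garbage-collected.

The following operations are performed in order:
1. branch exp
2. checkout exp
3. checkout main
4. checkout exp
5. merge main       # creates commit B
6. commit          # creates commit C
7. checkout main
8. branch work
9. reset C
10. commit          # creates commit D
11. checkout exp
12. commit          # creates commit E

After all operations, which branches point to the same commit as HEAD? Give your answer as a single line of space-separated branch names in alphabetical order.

After op 1 (branch): HEAD=main@A [exp=A main=A]
After op 2 (checkout): HEAD=exp@A [exp=A main=A]
After op 3 (checkout): HEAD=main@A [exp=A main=A]
After op 4 (checkout): HEAD=exp@A [exp=A main=A]
After op 5 (merge): HEAD=exp@B [exp=B main=A]
After op 6 (commit): HEAD=exp@C [exp=C main=A]
After op 7 (checkout): HEAD=main@A [exp=C main=A]
After op 8 (branch): HEAD=main@A [exp=C main=A work=A]
After op 9 (reset): HEAD=main@C [exp=C main=C work=A]
After op 10 (commit): HEAD=main@D [exp=C main=D work=A]
After op 11 (checkout): HEAD=exp@C [exp=C main=D work=A]
After op 12 (commit): HEAD=exp@E [exp=E main=D work=A]

Answer: exp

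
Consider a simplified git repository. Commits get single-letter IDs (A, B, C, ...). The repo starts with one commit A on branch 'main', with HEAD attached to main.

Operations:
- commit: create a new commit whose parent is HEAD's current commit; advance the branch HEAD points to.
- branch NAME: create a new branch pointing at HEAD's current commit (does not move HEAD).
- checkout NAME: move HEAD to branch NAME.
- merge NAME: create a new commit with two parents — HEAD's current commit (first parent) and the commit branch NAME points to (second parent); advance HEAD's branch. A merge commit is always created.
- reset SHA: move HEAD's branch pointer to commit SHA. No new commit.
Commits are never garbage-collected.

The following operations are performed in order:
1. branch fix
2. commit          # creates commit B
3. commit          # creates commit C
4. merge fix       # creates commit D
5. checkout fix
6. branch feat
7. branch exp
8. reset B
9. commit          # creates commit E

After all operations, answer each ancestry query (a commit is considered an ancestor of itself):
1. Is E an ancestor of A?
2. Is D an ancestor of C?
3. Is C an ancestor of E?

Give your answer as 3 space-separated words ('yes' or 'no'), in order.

Answer: no no no

Derivation:
After op 1 (branch): HEAD=main@A [fix=A main=A]
After op 2 (commit): HEAD=main@B [fix=A main=B]
After op 3 (commit): HEAD=main@C [fix=A main=C]
After op 4 (merge): HEAD=main@D [fix=A main=D]
After op 5 (checkout): HEAD=fix@A [fix=A main=D]
After op 6 (branch): HEAD=fix@A [feat=A fix=A main=D]
After op 7 (branch): HEAD=fix@A [exp=A feat=A fix=A main=D]
After op 8 (reset): HEAD=fix@B [exp=A feat=A fix=B main=D]
After op 9 (commit): HEAD=fix@E [exp=A feat=A fix=E main=D]
ancestors(A) = {A}; E in? no
ancestors(C) = {A,B,C}; D in? no
ancestors(E) = {A,B,E}; C in? no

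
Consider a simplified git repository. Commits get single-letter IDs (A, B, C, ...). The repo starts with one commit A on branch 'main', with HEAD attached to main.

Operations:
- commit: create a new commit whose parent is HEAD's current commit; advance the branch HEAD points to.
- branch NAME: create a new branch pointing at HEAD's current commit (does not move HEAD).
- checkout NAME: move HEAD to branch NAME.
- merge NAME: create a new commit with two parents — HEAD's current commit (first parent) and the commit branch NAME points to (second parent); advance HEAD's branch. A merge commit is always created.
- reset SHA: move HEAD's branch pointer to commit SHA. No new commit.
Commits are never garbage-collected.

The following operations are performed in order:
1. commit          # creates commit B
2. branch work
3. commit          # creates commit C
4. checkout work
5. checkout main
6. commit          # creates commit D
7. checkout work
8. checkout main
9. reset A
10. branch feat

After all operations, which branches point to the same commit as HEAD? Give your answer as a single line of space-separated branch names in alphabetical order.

After op 1 (commit): HEAD=main@B [main=B]
After op 2 (branch): HEAD=main@B [main=B work=B]
After op 3 (commit): HEAD=main@C [main=C work=B]
After op 4 (checkout): HEAD=work@B [main=C work=B]
After op 5 (checkout): HEAD=main@C [main=C work=B]
After op 6 (commit): HEAD=main@D [main=D work=B]
After op 7 (checkout): HEAD=work@B [main=D work=B]
After op 8 (checkout): HEAD=main@D [main=D work=B]
After op 9 (reset): HEAD=main@A [main=A work=B]
After op 10 (branch): HEAD=main@A [feat=A main=A work=B]

Answer: feat main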